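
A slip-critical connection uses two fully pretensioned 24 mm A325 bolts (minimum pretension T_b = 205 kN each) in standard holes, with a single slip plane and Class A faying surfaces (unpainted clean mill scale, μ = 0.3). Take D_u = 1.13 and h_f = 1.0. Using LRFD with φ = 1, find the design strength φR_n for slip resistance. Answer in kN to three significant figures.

R_n = μ · D_u · h_f · T_b · n_s · n_b = 0.3 × 1.13 × 1.0 × 205 × 1 × 2 = 139 kN.
Design strength φR_n = 1 × 139 = 139 kN.

139 kN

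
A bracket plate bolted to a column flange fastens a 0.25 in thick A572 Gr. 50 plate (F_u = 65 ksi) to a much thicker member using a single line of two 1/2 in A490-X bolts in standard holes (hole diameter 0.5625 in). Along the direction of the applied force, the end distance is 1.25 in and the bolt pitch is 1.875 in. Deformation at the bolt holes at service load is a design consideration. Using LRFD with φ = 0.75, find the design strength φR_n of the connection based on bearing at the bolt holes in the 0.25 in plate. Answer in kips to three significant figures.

Per bolt r_n = 1.2 l_c t F_u ≤ 2.4 d t F_u; upper limit = 2.4 × 0.5 × 0.25 × 65 = 19.5 kips.
Edge bolt: l_c = 1.25 − 0.5625/2 = 0.9688 in → 1.2 × 0.9688 × 0.25 × 65 = 18.89 → r_n = 18.89 kips.
Interior bolts: l_c = 1.875 − 0.5625 = 1.312 in → 1.2 × 1.312 × 0.25 × 65 = 25.59 → r_n = 19.5 kips.
R_n = 1 × 18.89 + 1 × 19.5 = 38.39 kips.
Design strength φR_n = 0.75 × 38.39 = 28.8 kips.

28.8 kips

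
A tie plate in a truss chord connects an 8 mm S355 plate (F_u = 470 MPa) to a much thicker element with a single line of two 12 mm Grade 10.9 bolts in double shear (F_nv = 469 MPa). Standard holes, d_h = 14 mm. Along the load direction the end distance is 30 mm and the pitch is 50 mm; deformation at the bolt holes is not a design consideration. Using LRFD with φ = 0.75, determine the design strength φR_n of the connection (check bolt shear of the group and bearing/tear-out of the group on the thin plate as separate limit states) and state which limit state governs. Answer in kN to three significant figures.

159 kN (bolt shear governs)

Bolt shear: A_b = π·12²/4 = 113.1 mm²; R_n = 469 × 113.1 × 2 × 2 / 1000 = 212.2 kN → 0.75 × 212.2 = 159 kN.
Bearing (1.5 l_c t F_u ≤ 3.0 d t F_u): upper limit = 3.0·12·8·470 / 1000 = 135.4 kN.
  Edge l_c = 30 − 14/2 = 23 → r_n = 129.7 kN; interior l_c = 50 − 14 = 36 → r_n = 135.4 kN.
  R_n,bearing = 1·129.7 + 1·135.4 = 265.1 kN → 0.75 × 265.1 = 199 kN.
Bolt shear governs: 159 kN.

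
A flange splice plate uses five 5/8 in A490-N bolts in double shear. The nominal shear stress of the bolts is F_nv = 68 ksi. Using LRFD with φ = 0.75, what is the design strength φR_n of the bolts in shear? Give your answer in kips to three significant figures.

A_b = π × 0.625² / 4 = 0.3068 in².
R_n = F_nv · A_b · n · n_s = 68 × 0.3068 × 5 × 2 = 208.6 kips.
Design strength φR_n = 0.75 × 208.6 = 156 kips.

156 kips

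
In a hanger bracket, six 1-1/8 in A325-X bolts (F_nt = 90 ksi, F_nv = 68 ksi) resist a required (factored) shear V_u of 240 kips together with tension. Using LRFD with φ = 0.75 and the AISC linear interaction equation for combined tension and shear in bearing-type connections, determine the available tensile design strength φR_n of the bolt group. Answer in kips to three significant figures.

206 kips

A_b = π·1.125²/4 = 0.994 in²; f_rv = 240 / (6 × 0.994) = 40.24 ksi.
F'_nt = 1.3 F_nt − (F_nt / φF_nv) f_rv = 1.3·90 − (90/(0.75·68))·40.24 = 45.99 ksi, capped at F_nt → F'_nt = 45.99 ksi.
R_n = F'_nt · A_b · n = 45.99 × 0.994 × 6 = 274.3 kips.
Design strength φR_n = 0.75 × 274.3 = 206 kips.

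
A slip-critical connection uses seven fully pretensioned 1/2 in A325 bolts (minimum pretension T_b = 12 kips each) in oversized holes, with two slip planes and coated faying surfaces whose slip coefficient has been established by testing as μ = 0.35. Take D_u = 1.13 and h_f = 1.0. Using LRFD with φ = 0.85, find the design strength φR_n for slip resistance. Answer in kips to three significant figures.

56.5 kips

R_n = μ · D_u · h_f · T_b · n_s · n_b = 0.35 × 1.13 × 1.0 × 12 × 2 × 7 = 66.44 kips.
Design strength φR_n = 0.85 × 66.44 = 56.5 kips.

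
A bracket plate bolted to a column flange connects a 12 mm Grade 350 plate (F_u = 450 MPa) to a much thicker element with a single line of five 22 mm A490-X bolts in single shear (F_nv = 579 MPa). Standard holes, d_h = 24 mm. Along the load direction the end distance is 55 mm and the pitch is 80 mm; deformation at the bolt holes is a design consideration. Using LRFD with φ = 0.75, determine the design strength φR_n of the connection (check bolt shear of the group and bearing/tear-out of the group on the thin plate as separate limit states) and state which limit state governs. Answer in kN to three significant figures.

Bolt shear: A_b = π·22²/4 = 380.1 mm²; R_n = 579 × 380.1 × 5 × 1 / 1000 = 1100 kN → 0.75 × 1100 = 825 kN.
Bearing (1.2 l_c t F_u ≤ 2.4 d t F_u): upper limit = 2.4·22·12·450 / 1000 = 285.1 kN.
  Edge l_c = 55 − 24/2 = 43 → r_n = 278.6 kN; interior l_c = 80 − 24 = 56 → r_n = 285.1 kN.
  R_n,bearing = 1·278.6 + 4·285.1 = 1419 kN → 0.75 × 1419 = 1060 kN.
Bolt shear governs: 825 kN.

825 kN (bolt shear governs)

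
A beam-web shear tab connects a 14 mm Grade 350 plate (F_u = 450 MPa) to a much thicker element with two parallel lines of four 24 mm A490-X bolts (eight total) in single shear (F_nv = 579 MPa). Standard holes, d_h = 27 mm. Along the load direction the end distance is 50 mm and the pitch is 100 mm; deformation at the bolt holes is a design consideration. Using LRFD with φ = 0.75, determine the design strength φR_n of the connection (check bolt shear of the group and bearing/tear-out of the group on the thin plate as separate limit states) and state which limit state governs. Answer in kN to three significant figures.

1570 kN (bolt shear governs)

Bolt shear: A_b = π·24²/4 = 452.4 mm²; R_n = 579 × 452.4 × 8 × 1 / 1000 = 2095 kN → 0.75 × 2095 = 1570 kN.
Bearing (1.2 l_c t F_u ≤ 2.4 d t F_u): upper limit = 2.4·24·14·450 / 1000 = 362.9 kN.
  Edge l_c = 50 − 27/2 = 36.5 → r_n = 275.9 kN; interior l_c = 100 − 27 = 73 → r_n = 362.9 kN.
  R_n,bearing = 2·275.9 + 6·362.9 = 2729 kN → 0.75 × 2729 = 2050 kN.
Bolt shear governs: 1570 kN.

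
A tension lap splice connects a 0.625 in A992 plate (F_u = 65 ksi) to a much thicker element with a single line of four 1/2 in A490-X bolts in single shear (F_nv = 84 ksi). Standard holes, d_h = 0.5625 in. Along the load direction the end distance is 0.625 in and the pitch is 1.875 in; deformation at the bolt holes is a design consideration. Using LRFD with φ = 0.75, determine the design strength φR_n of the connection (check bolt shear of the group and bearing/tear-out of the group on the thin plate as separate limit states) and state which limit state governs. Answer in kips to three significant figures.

49.5 kips (bolt shear governs)

Bolt shear: A_b = π·0.5²/4 = 0.1963 in²; R_n = 84 × 0.1963 × 4 × 1 = 65.97 kips → 0.75 × 65.97 = 49.5 kips.
Bearing (1.2 l_c t F_u ≤ 2.4 d t F_u): upper limit = 2.4·0.5·0.625·65 = 48.75 kips.
  Edge l_c = 0.625 − 0.5625/2 = 0.3438 → r_n = 16.76 kips; interior l_c = 1.875 − 0.5625 = 1.312 → r_n = 48.75 kips.
  R_n,bearing = 1·16.76 + 3·48.75 = 163 kips → 0.75 × 163 = 122 kips.
Bolt shear governs: 49.5 kips.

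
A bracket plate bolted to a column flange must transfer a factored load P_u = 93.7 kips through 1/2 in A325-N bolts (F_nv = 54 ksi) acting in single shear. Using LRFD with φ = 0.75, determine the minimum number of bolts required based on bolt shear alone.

A_b = π·0.5²/4 = 0.1963 in².
Per-bolt design strength φR_n = 0.75 × 54 × 0.1963 × 1 = 7.952 kips.
n ≥ 93.7 / 7.952 = 11.78 → use 12 bolts.

12 bolts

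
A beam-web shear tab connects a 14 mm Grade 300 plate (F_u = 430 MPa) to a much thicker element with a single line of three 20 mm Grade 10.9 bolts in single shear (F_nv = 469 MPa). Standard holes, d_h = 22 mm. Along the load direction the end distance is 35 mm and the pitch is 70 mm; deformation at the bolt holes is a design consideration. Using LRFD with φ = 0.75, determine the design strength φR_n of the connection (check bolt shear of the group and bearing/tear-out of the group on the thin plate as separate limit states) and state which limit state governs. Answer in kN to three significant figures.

Bolt shear: A_b = π·20²/4 = 314.2 mm²; R_n = 469 × 314.2 × 3 × 1 / 1000 = 442 kN → 0.75 × 442 = 332 kN.
Bearing (1.2 l_c t F_u ≤ 2.4 d t F_u): upper limit = 2.4·20·14·430 / 1000 = 289 kN.
  Edge l_c = 35 − 22/2 = 24 → r_n = 173.4 kN; interior l_c = 70 − 22 = 48 → r_n = 289 kN.
  R_n,bearing = 1·173.4 + 2·289 = 751.3 kN → 0.75 × 751.3 = 563 kN.
Bolt shear governs: 332 kN.

332 kN (bolt shear governs)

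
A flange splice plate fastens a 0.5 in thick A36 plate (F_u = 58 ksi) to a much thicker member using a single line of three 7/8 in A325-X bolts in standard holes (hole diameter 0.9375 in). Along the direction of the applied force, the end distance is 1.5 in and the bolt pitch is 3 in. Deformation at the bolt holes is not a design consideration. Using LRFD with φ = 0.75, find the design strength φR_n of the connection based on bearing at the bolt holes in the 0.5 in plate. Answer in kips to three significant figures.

148 kips

Per bolt r_n = 1.5 l_c t F_u ≤ 3.0 d t F_u; upper limit = 3.0 × 0.875 × 0.5 × 58 = 76.12 kips.
Edge bolt: l_c = 1.5 − 0.9375/2 = 1.031 in → 1.5 × 1.031 × 0.5 × 58 = 44.86 → r_n = 44.86 kips.
Interior bolts: l_c = 3 − 0.9375 = 2.062 in → 1.5 × 2.062 × 0.5 × 58 = 89.72 → r_n = 76.12 kips.
R_n = 1 × 44.86 + 2 × 76.12 = 197.1 kips.
Design strength φR_n = 0.75 × 197.1 = 148 kips.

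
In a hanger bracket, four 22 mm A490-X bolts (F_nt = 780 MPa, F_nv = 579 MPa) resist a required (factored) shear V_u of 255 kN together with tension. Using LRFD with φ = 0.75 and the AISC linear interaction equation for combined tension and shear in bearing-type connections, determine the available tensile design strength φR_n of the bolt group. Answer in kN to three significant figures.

A_b = π·22²/4 = 380.1 mm²; f_rv = 255 × 1000 / (4 × 380.1) = 167.7 MPa.
F'_nt = 1.3 F_nt − (F_nt / φF_nv) f_rv = 1.3·780 − (780/(0.75·579))·167.7 = 712.8 MPa, capped at F_nt → F'_nt = 712.8 MPa.
R_n = F'_nt · A_b · n = 712.8 × 380.1 × 4 / 1000 = 1084 kN.
Design strength φR_n = 0.75 × 1084 = 813 kN.

813 kN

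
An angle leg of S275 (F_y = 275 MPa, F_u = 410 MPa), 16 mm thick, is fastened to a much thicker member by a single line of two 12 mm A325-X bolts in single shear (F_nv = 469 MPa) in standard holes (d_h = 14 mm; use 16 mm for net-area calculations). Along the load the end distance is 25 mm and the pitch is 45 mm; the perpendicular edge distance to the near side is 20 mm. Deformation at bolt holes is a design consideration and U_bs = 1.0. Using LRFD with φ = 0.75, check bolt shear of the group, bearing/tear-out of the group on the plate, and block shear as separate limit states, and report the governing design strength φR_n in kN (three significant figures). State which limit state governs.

79.6 kN (bolt shear governs)

Bolt shear: A_b = π·12²/4 = 113.1 mm²; R_n = 469 × 113.1 × 2 × 1 / 1000 = 106.1 kN → 0.75 × 106.1 = 79.6 kN.
Bearing: edge l_c = 18, r_n = 141.7 kN; interior l_c = 31, r_n = 188.9 kN; R_n = 141.7 + 1·188.9 = 330.6 kN → 248 kN.
Block shear: A_gv = 1120, A_nv = 736, A_nt = 192 mm²; R_n = min(0.6F_uA_nv, 0.6F_yA_gv) + U_bs·F_u·A_nt = 259.8 kN → 195 kN.
Bolt shear governs: 79.6 kN.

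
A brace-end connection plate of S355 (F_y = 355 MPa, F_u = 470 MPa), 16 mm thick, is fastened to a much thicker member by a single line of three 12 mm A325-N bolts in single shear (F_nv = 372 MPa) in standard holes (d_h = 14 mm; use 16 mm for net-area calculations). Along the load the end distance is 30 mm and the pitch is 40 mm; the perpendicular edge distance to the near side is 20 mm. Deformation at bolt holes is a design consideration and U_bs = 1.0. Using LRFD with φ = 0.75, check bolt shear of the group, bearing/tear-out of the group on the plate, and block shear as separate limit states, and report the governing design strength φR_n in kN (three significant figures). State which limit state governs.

94.7 kN (bolt shear governs)

Bolt shear: A_b = π·12²/4 = 113.1 mm²; R_n = 372 × 113.1 × 3 × 1 / 1000 = 126.2 kN → 0.75 × 126.2 = 94.7 kN.
Bearing: edge l_c = 23, r_n = 207.6 kN; interior l_c = 26, r_n = 216.6 kN; R_n = 207.6 + 2·216.6 = 640.7 kN → 481 kN.
Block shear: A_gv = 1760, A_nv = 1120, A_nt = 192 mm²; R_n = min(0.6F_uA_nv, 0.6F_yA_gv) + U_bs·F_u·A_nt = 406.1 kN → 305 kN.
Bolt shear governs: 94.7 kN.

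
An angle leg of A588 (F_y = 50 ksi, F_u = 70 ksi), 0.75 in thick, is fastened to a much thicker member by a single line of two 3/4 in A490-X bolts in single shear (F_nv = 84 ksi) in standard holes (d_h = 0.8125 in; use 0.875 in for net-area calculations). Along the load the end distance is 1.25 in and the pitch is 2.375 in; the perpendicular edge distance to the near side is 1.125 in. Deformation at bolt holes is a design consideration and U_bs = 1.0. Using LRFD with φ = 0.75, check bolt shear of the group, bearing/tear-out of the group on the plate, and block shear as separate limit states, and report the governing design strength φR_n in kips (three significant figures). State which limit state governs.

Bolt shear: A_b = π·0.75²/4 = 0.4418 in²; R_n = 84 × 0.4418 × 2 × 1 = 74.22 kips → 0.75 × 74.22 = 55.7 kips.
Bearing: edge l_c = 0.8438, r_n = 53.16 kips; interior l_c = 1.562, r_n = 94.5 kips; R_n = 53.16 + 1·94.5 = 147.7 kips → 111 kips.
Block shear: A_gv = 2.719, A_nv = 1.734, A_nt = 0.5156 in²; R_n = min(0.6F_uA_nv, 0.6F_yA_gv) + U_bs·F_u·A_nt = 108.9 kips → 81.7 kips.
Bolt shear governs: 55.7 kips.

55.7 kips (bolt shear governs)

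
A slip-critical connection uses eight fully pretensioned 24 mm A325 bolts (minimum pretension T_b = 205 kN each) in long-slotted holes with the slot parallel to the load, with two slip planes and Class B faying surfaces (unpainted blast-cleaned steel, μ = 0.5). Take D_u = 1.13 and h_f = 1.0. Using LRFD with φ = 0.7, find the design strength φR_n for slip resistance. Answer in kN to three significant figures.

R_n = μ · D_u · h_f · T_b · n_s · n_b = 0.5 × 1.13 × 1.0 × 205 × 2 × 8 = 1853 kN.
Design strength φR_n = 0.7 × 1853 = 1300 kN.

1300 kN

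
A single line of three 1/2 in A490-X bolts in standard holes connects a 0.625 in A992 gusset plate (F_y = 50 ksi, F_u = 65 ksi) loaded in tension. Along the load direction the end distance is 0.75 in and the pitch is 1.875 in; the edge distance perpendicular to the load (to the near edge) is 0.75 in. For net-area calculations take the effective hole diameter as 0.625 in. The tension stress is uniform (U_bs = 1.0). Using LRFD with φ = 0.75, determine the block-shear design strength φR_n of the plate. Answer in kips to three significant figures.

67 kips

Shear plane L_v = 0.75 + 2·1.875 = 4.5 in; A_gv = 4.5 × 0.625 = 2.812 in².
A_nv = (4.5 − 2.5·0.625) × 0.625 = 1.836 in².
A_nt = (0.75 − 0.5·0.625) × 0.625 = 0.2734 in².
0.6 F_u A_nv = 71.6 kips; 0.6 F_y A_gv = 84.38 kips → shear rupture governs the shear term.
R_n = 71.6 + 1.0 × 65 × 0.2734 = 89.38 kips.
Design strength φR_n = 0.75 × 89.38 = 67 kips.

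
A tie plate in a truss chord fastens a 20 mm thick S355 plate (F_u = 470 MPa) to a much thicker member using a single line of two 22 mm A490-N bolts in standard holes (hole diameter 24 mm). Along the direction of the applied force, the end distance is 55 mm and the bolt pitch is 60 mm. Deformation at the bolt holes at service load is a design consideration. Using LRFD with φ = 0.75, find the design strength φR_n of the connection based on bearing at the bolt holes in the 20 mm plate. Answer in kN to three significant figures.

668 kN

Per bolt r_n = 1.2 l_c t F_u ≤ 2.4 d t F_u; upper limit = 2.4 × 22 × 20 × 470 / 1000 = 496.3 kN.
Edge bolt: l_c = 55 − 24/2 = 43 mm → 1.2 × 43 × 20 × 470 / 1000 = 485 → r_n = 485 kN.
Interior bolts: l_c = 60 − 24 = 36 mm → 1.2 × 36 × 20 × 470 / 1000 = 406.1 → r_n = 406.1 kN.
R_n = 1 × 485 + 1 × 406.1 = 891.1 kN.
Design strength φR_n = 0.75 × 891.1 = 668 kN.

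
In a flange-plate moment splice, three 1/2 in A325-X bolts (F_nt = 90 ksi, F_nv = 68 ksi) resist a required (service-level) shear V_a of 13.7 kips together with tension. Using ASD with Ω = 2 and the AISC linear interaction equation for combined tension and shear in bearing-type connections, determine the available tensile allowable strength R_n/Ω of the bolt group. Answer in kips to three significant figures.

16.3 kips

A_b = π·0.5²/4 = 0.1963 in²; f_rv = 13.7 / (3 × 0.1963) = 23.26 ksi.
F'_nt = 1.3 F_nt − (Ω F_nt / F_nv) f_rv = 1.3·90 − (2·90/68)·23.26 = 55.44 ksi, capped at F_nt → F'_nt = 55.44 ksi.
R_n = F'_nt · A_b · n = 55.44 × 0.1963 × 3 = 32.65 kips.
Allowable strength R_n/Ω = 32.65 / 2 = 16.3 kips.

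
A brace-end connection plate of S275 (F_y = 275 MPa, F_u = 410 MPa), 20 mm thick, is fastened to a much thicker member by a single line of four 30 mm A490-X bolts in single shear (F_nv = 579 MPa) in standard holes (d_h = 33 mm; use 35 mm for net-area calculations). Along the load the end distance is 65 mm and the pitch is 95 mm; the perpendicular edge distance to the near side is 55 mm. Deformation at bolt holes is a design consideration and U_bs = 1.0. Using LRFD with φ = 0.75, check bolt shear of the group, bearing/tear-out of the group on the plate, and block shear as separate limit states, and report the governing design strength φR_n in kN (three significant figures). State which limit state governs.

1070 kN (block shear governs)

Bolt shear: A_b = π·30²/4 = 706.9 mm²; R_n = 579 × 706.9 × 4 × 1 / 1000 = 1637 kN → 0.75 × 1637 = 1230 kN.
Bearing: edge l_c = 48.5, r_n = 477.2 kN; interior l_c = 62, r_n = 590.4 kN; R_n = 477.2 + 3·590.4 = 2248 kN → 1690 kN.
Block shear: A_gv = 7000, A_nv = 4550, A_nt = 750 mm²; R_n = min(0.6F_uA_nv, 0.6F_yA_gv) + U_bs·F_u·A_nt = 1427 kN → 1070 kN.
Block shear governs: 1070 kN.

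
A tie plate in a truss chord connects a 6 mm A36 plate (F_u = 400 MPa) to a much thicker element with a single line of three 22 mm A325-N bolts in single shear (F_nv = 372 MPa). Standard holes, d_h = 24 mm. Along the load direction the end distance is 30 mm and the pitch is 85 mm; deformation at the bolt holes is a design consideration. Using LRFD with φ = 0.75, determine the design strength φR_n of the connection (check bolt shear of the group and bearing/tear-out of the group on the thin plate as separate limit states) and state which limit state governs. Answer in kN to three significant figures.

229 kN (bearing governs)

Bolt shear: A_b = π·22²/4 = 380.1 mm²; R_n = 372 × 380.1 × 3 × 1 / 1000 = 424.2 kN → 0.75 × 424.2 = 318 kN.
Bearing (1.2 l_c t F_u ≤ 2.4 d t F_u): upper limit = 2.4·22·6·400 / 1000 = 126.7 kN.
  Edge l_c = 30 − 24/2 = 18 → r_n = 51.84 kN; interior l_c = 85 − 24 = 61 → r_n = 126.7 kN.
  R_n,bearing = 1·51.84 + 2·126.7 = 305.3 kN → 0.75 × 305.3 = 229 kN.
Bearing governs: 229 kN.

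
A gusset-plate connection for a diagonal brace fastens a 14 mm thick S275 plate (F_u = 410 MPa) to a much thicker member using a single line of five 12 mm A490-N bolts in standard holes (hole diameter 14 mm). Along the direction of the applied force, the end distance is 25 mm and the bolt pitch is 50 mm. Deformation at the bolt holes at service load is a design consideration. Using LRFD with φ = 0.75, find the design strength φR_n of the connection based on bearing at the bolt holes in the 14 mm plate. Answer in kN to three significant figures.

589 kN

Per bolt r_n = 1.2 l_c t F_u ≤ 2.4 d t F_u; upper limit = 2.4 × 12 × 14 × 410 / 1000 = 165.3 kN.
Edge bolt: l_c = 25 − 14/2 = 18 mm → 1.2 × 18 × 14 × 410 / 1000 = 124 → r_n = 124 kN.
Interior bolts: l_c = 50 − 14 = 36 mm → 1.2 × 36 × 14 × 410 / 1000 = 248 → r_n = 165.3 kN.
R_n = 1 × 124 + 4 × 165.3 = 785.2 kN.
Design strength φR_n = 0.75 × 785.2 = 589 kN.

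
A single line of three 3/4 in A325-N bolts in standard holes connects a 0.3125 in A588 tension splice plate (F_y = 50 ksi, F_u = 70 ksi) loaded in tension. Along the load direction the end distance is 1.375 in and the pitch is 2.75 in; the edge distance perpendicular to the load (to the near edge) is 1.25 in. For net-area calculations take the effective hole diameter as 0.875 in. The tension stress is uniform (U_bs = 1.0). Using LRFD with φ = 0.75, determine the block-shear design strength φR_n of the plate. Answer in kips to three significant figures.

59.5 kips

Shear plane L_v = 1.375 + 2·2.75 = 6.875 in; A_gv = 6.875 × 0.3125 = 2.148 in².
A_nv = (6.875 − 2.5·0.875) × 0.3125 = 1.465 in².
A_nt = (1.25 − 0.5·0.875) × 0.3125 = 0.2539 in².
0.6 F_u A_nv = 61.52 kips; 0.6 F_y A_gv = 64.45 kips → shear rupture governs the shear term.
R_n = 61.52 + 1.0 × 70 × 0.2539 = 79.3 kips.
Design strength φR_n = 0.75 × 79.3 = 59.5 kips.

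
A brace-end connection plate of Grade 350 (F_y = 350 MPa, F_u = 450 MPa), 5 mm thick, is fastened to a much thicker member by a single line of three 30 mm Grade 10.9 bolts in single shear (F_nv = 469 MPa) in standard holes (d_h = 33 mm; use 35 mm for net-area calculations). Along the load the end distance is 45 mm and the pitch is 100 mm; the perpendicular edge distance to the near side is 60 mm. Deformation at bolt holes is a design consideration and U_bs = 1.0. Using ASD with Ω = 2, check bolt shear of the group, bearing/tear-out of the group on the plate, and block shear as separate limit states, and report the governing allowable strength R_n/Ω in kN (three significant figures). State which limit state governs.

Bolt shear: A_b = π·30²/4 = 706.9 mm²; R_n = 469 × 706.9 × 3 × 1 / 1000 = 994.5 kN → 994.5 / 2 = 497 kN.
Bearing: edge l_c = 28.5, r_n = 76.95 kN; interior l_c = 67, r_n = 162 kN; R_n = 76.95 + 2·162 = 400.9 kN → 200 kN.
Block shear: A_gv = 1225, A_nv = 787.5, A_nt = 212.5 mm²; R_n = min(0.6F_uA_nv, 0.6F_yA_gv) + U_bs·F_u·A_nt = 308.2 kN → 154 kN.
Block shear governs: 154 kN.

154 kN (block shear governs)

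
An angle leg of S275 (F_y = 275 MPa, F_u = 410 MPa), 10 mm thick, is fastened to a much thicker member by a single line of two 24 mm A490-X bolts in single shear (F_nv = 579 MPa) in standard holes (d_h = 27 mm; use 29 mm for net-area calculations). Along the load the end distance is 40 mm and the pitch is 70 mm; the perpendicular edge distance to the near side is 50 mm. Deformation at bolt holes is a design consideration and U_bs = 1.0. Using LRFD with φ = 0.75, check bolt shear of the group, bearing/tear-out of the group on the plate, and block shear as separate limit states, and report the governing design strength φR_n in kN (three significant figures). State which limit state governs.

Bolt shear: A_b = π·24²/4 = 452.4 mm²; R_n = 579 × 452.4 × 2 × 1 / 1000 = 523.9 kN → 0.75 × 523.9 = 393 kN.
Bearing: edge l_c = 26.5, r_n = 130.4 kN; interior l_c = 43, r_n = 211.6 kN; R_n = 130.4 + 1·211.6 = 341.9 kN → 256 kN.
Block shear: A_gv = 1100, A_nv = 665, A_nt = 355 mm²; R_n = min(0.6F_uA_nv, 0.6F_yA_gv) + U_bs·F_u·A_nt = 309.1 kN → 232 kN.
Block shear governs: 232 kN.

232 kN (block shear governs)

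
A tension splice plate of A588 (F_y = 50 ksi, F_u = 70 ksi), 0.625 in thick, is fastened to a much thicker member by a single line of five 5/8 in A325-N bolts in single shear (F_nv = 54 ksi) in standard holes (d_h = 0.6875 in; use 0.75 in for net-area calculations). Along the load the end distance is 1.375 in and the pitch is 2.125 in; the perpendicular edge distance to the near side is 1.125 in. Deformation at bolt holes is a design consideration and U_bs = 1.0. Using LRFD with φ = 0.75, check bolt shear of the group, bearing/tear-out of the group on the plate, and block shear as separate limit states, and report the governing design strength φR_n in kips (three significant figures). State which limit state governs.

Bolt shear: A_b = π·0.625²/4 = 0.3068 in²; R_n = 54 × 0.3068 × 5 × 1 = 82.83 kips → 0.75 × 82.83 = 62.1 kips.
Bearing: edge l_c = 1.031, r_n = 54.14 kips; interior l_c = 1.438, r_n = 65.62 kips; R_n = 54.14 + 4·65.62 = 316.6 kips → 237 kips.
Block shear: A_gv = 6.172, A_nv = 4.062, A_nt = 0.4688 in²; R_n = min(0.6F_uA_nv, 0.6F_yA_gv) + U_bs·F_u·A_nt = 203.4 kips → 153 kips.
Bolt shear governs: 62.1 kips.

62.1 kips (bolt shear governs)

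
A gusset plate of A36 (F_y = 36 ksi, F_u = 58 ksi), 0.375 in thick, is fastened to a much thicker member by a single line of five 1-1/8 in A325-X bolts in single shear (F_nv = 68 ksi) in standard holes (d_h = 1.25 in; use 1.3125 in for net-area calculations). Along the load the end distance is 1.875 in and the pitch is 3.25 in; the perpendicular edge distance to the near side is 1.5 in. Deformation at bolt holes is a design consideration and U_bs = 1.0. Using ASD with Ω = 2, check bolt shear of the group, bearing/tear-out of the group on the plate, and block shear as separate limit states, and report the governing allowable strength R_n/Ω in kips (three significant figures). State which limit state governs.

67.7 kips (block shear governs)

Bolt shear: A_b = π·1.125²/4 = 0.994 in²; R_n = 68 × 0.994 × 5 × 1 = 338 kips → 338 / 2 = 169 kips.
Bearing: edge l_c = 1.25, r_n = 32.62 kips; interior l_c = 2, r_n = 52.2 kips; R_n = 32.62 + 4·52.2 = 241.4 kips → 121 kips.
Block shear: A_gv = 5.578, A_nv = 3.363, A_nt = 0.3164 in²; R_n = min(0.6F_uA_nv, 0.6F_yA_gv) + U_bs·F_u·A_nt = 135.4 kips → 67.7 kips.
Block shear governs: 67.7 kips.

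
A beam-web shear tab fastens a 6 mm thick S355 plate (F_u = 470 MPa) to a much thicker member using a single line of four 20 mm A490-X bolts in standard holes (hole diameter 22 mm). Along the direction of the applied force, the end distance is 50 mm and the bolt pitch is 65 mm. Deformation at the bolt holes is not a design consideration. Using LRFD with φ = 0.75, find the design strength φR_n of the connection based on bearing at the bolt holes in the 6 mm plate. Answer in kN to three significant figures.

504 kN

Per bolt r_n = 1.5 l_c t F_u ≤ 3.0 d t F_u; upper limit = 3.0 × 20 × 6 × 470 / 1000 = 169.2 kN.
Edge bolt: l_c = 50 − 22/2 = 39 mm → 1.5 × 39 × 6 × 470 / 1000 = 165 → r_n = 165 kN.
Interior bolts: l_c = 65 − 22 = 43 mm → 1.5 × 43 × 6 × 470 / 1000 = 181.9 → r_n = 169.2 kN.
R_n = 1 × 165 + 3 × 169.2 = 672.6 kN.
Design strength φR_n = 0.75 × 672.6 = 504 kN.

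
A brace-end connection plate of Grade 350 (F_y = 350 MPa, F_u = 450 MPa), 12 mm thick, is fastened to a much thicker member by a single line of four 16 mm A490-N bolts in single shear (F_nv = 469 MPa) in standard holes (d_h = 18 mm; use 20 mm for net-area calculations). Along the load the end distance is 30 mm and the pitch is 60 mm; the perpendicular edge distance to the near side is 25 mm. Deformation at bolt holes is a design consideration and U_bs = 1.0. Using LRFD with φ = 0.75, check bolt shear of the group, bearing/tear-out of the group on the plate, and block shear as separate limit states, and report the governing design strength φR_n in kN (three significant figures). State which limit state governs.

283 kN (bolt shear governs)

Bolt shear: A_b = π·16²/4 = 201.1 mm²; R_n = 469 × 201.1 × 4 × 1 / 1000 = 377.2 kN → 0.75 × 377.2 = 283 kN.
Bearing: edge l_c = 21, r_n = 136.1 kN; interior l_c = 42, r_n = 207.4 kN; R_n = 136.1 + 3·207.4 = 758.2 kN → 569 kN.
Block shear: A_gv = 2520, A_nv = 1680, A_nt = 180 mm²; R_n = min(0.6F_uA_nv, 0.6F_yA_gv) + U_bs·F_u·A_nt = 534.6 kN → 401 kN.
Bolt shear governs: 283 kN.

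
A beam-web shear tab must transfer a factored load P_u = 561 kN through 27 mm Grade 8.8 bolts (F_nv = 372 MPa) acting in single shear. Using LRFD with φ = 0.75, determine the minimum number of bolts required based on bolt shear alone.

A_b = π·27²/4 = 572.6 mm².
Per-bolt design strength φR_n = 0.75 × 372 × 572.6 × 1 / 1000 = 159.7 kN.
n ≥ 561 / 159.7 = 3.512 → use 4 bolts.

4 bolts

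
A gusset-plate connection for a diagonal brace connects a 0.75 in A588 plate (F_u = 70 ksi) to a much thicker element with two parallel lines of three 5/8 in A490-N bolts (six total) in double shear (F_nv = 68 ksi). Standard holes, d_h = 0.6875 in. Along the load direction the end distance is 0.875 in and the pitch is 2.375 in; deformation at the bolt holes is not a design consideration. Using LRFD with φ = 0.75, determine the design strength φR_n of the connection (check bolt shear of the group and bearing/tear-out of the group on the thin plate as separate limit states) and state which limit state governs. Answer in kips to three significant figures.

188 kips (bolt shear governs)

Bolt shear: A_b = π·0.625²/4 = 0.3068 in²; R_n = 68 × 0.3068 × 6 × 2 = 250.3 kips → 0.75 × 250.3 = 188 kips.
Bearing (1.5 l_c t F_u ≤ 3.0 d t F_u): upper limit = 3.0·0.625·0.75·70 = 98.44 kips.
  Edge l_c = 0.875 − 0.6875/2 = 0.5312 → r_n = 41.84 kips; interior l_c = 2.375 − 0.6875 = 1.688 → r_n = 98.44 kips.
  R_n,bearing = 2·41.84 + 4·98.44 = 477.4 kips → 0.75 × 477.4 = 358 kips.
Bolt shear governs: 188 kips.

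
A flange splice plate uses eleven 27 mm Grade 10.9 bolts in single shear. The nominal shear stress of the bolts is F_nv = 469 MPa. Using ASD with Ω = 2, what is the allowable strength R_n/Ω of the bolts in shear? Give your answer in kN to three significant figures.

1480 kN

A_b = π × 27² / 4 = 572.6 mm².
R_n = F_nv · A_b · n · n_s = 469 × 572.6 × 11 × 1 / 1000 = 2954 kN.
Allowable strength R_n/Ω = 2954 / 2 = 1480 kN.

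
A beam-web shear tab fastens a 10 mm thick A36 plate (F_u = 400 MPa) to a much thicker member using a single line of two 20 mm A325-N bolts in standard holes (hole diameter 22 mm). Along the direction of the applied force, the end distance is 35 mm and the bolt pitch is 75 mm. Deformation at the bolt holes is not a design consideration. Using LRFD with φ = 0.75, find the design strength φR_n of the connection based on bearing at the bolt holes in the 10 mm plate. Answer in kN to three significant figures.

288 kN

Per bolt r_n = 1.5 l_c t F_u ≤ 3.0 d t F_u; upper limit = 3.0 × 20 × 10 × 400 / 1000 = 240 kN.
Edge bolt: l_c = 35 − 22/2 = 24 mm → 1.5 × 24 × 10 × 400 / 1000 = 144 → r_n = 144 kN.
Interior bolts: l_c = 75 − 22 = 53 mm → 1.5 × 53 × 10 × 400 / 1000 = 318 → r_n = 240 kN.
R_n = 1 × 144 + 1 × 240 = 384 kN.
Design strength φR_n = 0.75 × 384 = 288 kN.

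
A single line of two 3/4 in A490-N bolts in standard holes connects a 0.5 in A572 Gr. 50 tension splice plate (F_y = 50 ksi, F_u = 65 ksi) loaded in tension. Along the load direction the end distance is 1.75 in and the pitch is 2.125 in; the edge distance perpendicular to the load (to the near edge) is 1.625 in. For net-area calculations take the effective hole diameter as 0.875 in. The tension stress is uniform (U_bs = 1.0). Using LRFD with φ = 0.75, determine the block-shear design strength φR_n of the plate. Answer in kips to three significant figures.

66.4 kips

Shear plane L_v = 1.75 + 1·2.125 = 3.875 in; A_gv = 3.875 × 0.5 = 1.938 in².
A_nv = (3.875 − 1.5·0.875) × 0.5 = 1.281 in².
A_nt = (1.625 − 0.5·0.875) × 0.5 = 0.5938 in².
0.6 F_u A_nv = 49.97 kips; 0.6 F_y A_gv = 58.12 kips → shear rupture governs the shear term.
R_n = 49.97 + 1.0 × 65 × 0.5938 = 88.56 kips.
Design strength φR_n = 0.75 × 88.56 = 66.4 kips.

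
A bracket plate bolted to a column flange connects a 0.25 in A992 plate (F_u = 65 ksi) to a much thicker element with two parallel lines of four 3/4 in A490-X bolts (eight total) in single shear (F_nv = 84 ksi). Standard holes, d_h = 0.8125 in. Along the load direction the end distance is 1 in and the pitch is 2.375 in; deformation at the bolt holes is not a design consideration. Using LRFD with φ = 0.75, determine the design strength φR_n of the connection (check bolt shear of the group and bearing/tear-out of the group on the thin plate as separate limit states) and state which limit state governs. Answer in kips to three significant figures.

186 kips (bearing governs)

Bolt shear: A_b = π·0.75²/4 = 0.4418 in²; R_n = 84 × 0.4418 × 8 × 1 = 296.9 kips → 0.75 × 296.9 = 223 kips.
Bearing (1.5 l_c t F_u ≤ 3.0 d t F_u): upper limit = 3.0·0.75·0.25·65 = 36.56 kips.
  Edge l_c = 1 − 0.8125/2 = 0.5938 → r_n = 14.47 kips; interior l_c = 2.375 − 0.8125 = 1.562 → r_n = 36.56 kips.
  R_n,bearing = 2·14.47 + 6·36.56 = 248.3 kips → 0.75 × 248.3 = 186 kips.
Bearing governs: 186 kips.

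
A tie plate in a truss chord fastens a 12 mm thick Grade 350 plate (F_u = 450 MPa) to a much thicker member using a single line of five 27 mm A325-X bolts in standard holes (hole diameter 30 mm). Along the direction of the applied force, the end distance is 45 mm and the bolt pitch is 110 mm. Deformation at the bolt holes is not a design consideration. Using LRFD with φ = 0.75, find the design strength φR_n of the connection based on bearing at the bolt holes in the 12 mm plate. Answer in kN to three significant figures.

1490 kN

Per bolt r_n = 1.5 l_c t F_u ≤ 3.0 d t F_u; upper limit = 3.0 × 27 × 12 × 450 / 1000 = 437.4 kN.
Edge bolt: l_c = 45 − 30/2 = 30 mm → 1.5 × 30 × 12 × 450 / 1000 = 243 → r_n = 243 kN.
Interior bolts: l_c = 110 − 30 = 80 mm → 1.5 × 80 × 12 × 450 / 1000 = 648 → r_n = 437.4 kN.
R_n = 1 × 243 + 4 × 437.4 = 1993 kN.
Design strength φR_n = 0.75 × 1993 = 1490 kN.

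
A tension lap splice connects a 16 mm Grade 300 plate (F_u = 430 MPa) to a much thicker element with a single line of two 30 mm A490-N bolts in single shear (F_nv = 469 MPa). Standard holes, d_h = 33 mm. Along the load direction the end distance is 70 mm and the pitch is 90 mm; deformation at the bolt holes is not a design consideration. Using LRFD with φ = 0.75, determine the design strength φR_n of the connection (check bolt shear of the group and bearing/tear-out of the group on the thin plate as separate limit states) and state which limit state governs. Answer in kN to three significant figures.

Bolt shear: A_b = π·30²/4 = 706.9 mm²; R_n = 469 × 706.9 × 2 × 1 / 1000 = 663 kN → 0.75 × 663 = 497 kN.
Bearing (1.5 l_c t F_u ≤ 3.0 d t F_u): upper limit = 3.0·30·16·430 / 1000 = 619.2 kN.
  Edge l_c = 70 − 33/2 = 53.5 → r_n = 552.1 kN; interior l_c = 90 − 33 = 57 → r_n = 588.2 kN.
  R_n,bearing = 1·552.1 + 1·588.2 = 1140 kN → 0.75 × 1140 = 855 kN.
Bolt shear governs: 497 kN.

497 kN (bolt shear governs)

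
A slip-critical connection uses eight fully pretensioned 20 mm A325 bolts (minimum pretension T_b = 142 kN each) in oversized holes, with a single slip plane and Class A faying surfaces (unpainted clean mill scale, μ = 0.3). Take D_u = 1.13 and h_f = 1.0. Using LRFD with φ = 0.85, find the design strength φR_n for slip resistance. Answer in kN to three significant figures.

R_n = μ · D_u · h_f · T_b · n_s · n_b = 0.3 × 1.13 × 1.0 × 142 × 1 × 8 = 385.1 kN.
Design strength φR_n = 0.85 × 385.1 = 327 kN.

327 kN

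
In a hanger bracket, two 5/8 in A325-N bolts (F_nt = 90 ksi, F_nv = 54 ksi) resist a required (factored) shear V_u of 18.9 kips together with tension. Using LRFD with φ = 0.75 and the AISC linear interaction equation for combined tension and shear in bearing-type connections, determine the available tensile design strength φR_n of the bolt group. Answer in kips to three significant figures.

A_b = π·0.625²/4 = 0.3068 in²; f_rv = 18.9 / (2 × 0.3068) = 30.8 ksi.
F'_nt = 1.3 F_nt − (F_nt / φF_nv) f_rv = 1.3·90 − (90/(0.75·54))·30.8 = 48.55 ksi, capped at F_nt → F'_nt = 48.55 ksi.
R_n = F'_nt · A_b · n = 48.55 × 0.3068 × 2 = 29.79 kips.
Design strength φR_n = 0.75 × 29.79 = 22.3 kips.

22.3 kips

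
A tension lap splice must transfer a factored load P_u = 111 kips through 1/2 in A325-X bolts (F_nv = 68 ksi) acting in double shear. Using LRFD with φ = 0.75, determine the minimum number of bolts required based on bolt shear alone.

A_b = π·0.5²/4 = 0.1963 in².
Per-bolt design strength φR_n = 0.75 × 68 × 0.1963 × 2 = 20.03 kips.
n ≥ 111 / 20.03 = 5.542 → use 6 bolts.

6 bolts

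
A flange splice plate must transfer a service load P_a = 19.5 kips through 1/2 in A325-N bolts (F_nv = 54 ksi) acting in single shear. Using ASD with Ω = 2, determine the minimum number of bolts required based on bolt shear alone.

A_b = π·0.5²/4 = 0.1963 in².
Per-bolt allowable strength R_n/Ω = 54 × 0.1963 × 1 / 2 = 5.301 kips.
n ≥ 19.5 / 5.301 = 3.678 → use 4 bolts.

4 bolts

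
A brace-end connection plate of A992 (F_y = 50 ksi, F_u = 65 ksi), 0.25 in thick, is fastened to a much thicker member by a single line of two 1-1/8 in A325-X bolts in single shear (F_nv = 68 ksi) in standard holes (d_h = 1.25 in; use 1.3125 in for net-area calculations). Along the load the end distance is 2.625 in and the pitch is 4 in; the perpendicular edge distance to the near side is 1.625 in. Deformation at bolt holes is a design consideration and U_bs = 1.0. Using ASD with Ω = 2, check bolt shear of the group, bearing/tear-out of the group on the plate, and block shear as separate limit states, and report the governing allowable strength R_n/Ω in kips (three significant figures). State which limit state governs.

Bolt shear: A_b = π·1.125²/4 = 0.994 in²; R_n = 68 × 0.994 × 2 × 1 = 135.2 kips → 135.2 / 2 = 67.6 kips.
Bearing: edge l_c = 2, r_n = 39 kips; interior l_c = 2.75, r_n = 43.87 kips; R_n = 39 + 1·43.87 = 82.88 kips → 41.4 kips.
Block shear: A_gv = 1.656, A_nv = 1.164, A_nt = 0.2422 in²; R_n = min(0.6F_uA_nv, 0.6F_yA_gv) + U_bs·F_u·A_nt = 61.14 kips → 30.6 kips.
Block shear governs: 30.6 kips.

30.6 kips (block shear governs)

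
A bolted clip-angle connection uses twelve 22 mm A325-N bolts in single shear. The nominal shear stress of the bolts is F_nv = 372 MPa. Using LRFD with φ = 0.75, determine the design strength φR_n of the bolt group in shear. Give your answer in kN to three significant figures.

1270 kN

A_b = π × 22² / 4 = 380.1 mm².
R_n = F_nv · A_b · n · n_s = 372 × 380.1 × 12 × 1 / 1000 = 1697 kN.
Design strength φR_n = 0.75 × 1697 = 1270 kN.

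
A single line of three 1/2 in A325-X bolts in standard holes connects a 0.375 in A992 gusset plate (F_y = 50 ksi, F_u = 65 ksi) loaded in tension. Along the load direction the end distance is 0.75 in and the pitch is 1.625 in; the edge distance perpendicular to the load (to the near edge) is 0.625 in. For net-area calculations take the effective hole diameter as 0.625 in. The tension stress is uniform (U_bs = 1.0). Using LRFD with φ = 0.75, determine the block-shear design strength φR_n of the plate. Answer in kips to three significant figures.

Shear plane L_v = 0.75 + 2·1.625 = 4 in; A_gv = 4 × 0.375 = 1.5 in².
A_nv = (4 − 2.5·0.625) × 0.375 = 0.9141 in².
A_nt = (0.625 − 0.5·0.625) × 0.375 = 0.1172 in².
0.6 F_u A_nv = 35.65 kips; 0.6 F_y A_gv = 45 kips → shear rupture governs the shear term.
R_n = 35.65 + 1.0 × 65 × 0.1172 = 43.27 kips.
Design strength φR_n = 0.75 × 43.27 = 32.4 kips.

32.4 kips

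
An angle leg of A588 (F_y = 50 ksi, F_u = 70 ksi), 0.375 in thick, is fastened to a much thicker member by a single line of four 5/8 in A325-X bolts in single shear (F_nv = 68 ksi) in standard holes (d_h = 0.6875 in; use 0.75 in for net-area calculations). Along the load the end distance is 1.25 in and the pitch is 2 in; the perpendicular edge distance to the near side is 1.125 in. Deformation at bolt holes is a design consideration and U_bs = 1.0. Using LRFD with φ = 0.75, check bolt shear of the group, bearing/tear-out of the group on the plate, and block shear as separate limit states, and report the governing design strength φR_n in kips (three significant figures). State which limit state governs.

62.6 kips (bolt shear governs)

Bolt shear: A_b = π·0.625²/4 = 0.3068 in²; R_n = 68 × 0.3068 × 4 × 1 = 83.45 kips → 0.75 × 83.45 = 62.6 kips.
Bearing: edge l_c = 0.9062, r_n = 28.55 kips; interior l_c = 1.312, r_n = 39.38 kips; R_n = 28.55 + 3·39.38 = 146.7 kips → 110 kips.
Block shear: A_gv = 2.719, A_nv = 1.734, A_nt = 0.2812 in²; R_n = min(0.6F_uA_nv, 0.6F_yA_gv) + U_bs·F_u·A_nt = 92.53 kips → 69.4 kips.
Bolt shear governs: 62.6 kips.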